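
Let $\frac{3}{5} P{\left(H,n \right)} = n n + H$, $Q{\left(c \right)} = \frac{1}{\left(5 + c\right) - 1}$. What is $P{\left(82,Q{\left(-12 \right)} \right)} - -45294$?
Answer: $\frac{8722693}{192} \approx 45431.0$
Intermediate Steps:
$Q{\left(c \right)} = \frac{1}{4 + c}$
$P{\left(H,n \right)} = \frac{5 H}{3} + \frac{5 n^{2}}{3}$ ($P{\left(H,n \right)} = \frac{5 \left(n n + H\right)}{3} = \frac{5 \left(n^{2} + H\right)}{3} = \frac{5 \left(H + n^{2}\right)}{3} = \frac{5 H}{3} + \frac{5 n^{2}}{3}$)
$P{\left(82,Q{\left(-12 \right)} \right)} - -45294 = \left(\frac{5}{3} \cdot 82 + \frac{5 \left(\frac{1}{4 - 12}\right)^{2}}{3}\right) - -45294 = \left(\frac{410}{3} + \frac{5 \left(\frac{1}{-8}\right)^{2}}{3}\right) + 45294 = \left(\frac{410}{3} + \frac{5 \left(- \frac{1}{8}\right)^{2}}{3}\right) + 45294 = \left(\frac{410}{3} + \frac{5}{3} \cdot \frac{1}{64}\right) + 45294 = \left(\frac{410}{3} + \frac{5}{192}\right) + 45294 = \frac{26245}{192} + 45294 = \frac{8722693}{192}$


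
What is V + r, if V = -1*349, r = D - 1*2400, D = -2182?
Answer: -4931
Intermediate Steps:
r = -4582 (r = -2182 - 1*2400 = -2182 - 2400 = -4582)
V = -349
V + r = -349 - 4582 = -4931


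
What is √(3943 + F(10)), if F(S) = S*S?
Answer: √4043 ≈ 63.585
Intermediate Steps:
F(S) = S²
√(3943 + F(10)) = √(3943 + 10²) = √(3943 + 100) = √4043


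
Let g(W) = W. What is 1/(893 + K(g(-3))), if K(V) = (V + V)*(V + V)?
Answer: 1/929 ≈ 0.0010764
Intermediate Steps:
K(V) = 4*V**2 (K(V) = (2*V)*(2*V) = 4*V**2)
1/(893 + K(g(-3))) = 1/(893 + 4*(-3)**2) = 1/(893 + 4*9) = 1/(893 + 36) = 1/929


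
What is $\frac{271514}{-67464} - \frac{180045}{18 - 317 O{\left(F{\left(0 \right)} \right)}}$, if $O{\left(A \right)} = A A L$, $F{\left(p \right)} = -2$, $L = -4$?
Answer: $- \frac{676428107}{17169588} \approx -39.397$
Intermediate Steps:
$O{\left(A \right)} = - 4 A^{2}$ ($O{\left(A \right)} = A A \left(-4\right) = A^{2} \left(-4\right) = - 4 A^{2}$)
$\frac{271514}{-67464} - \frac{180045}{18 - 317 O{\left(F{\left(0 \right)} \right)}} = \frac{271514}{-67464} - \frac{180045}{18 - 317 \left(- 4 \left(-2\right)^{2}\right)} = 271514 \left(- \frac{1}{67464}\right) - \frac{180045}{18 - 317 \left(\left(-4\right) 4\right)} = - \frac{135757}{33732} - \frac{180045}{18 - -5072} = - \frac{135757}{33732} - \frac{180045}{18 + 5072} = - \frac{135757}{33732} - \frac{180045}{5090} = - \frac{135757}{33732} - \frac{36009}{1018} = - \frac{676428107}{17169588}$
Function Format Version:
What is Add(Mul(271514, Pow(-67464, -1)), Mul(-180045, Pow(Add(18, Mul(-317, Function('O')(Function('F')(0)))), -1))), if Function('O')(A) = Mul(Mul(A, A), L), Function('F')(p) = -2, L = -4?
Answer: Rational(-676428107, 17169588) ≈ -39.397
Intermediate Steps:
Function('O')(A) = Mul(-4, Pow(A, 2)) (Function('O')(A) = Mul(Mul(A, A), -4) = Mul(Pow(A, 2), -4) = Mul(-4, Pow(A, 2)))
Add(Mul(271514, Pow(-67464, -1)), Mul(-180045, Pow(Add(18, Mul(-317, Function('O')(Function('F')(0)))), -1))) = Add(Mul(271514, Pow(-67464, -1)), Mul(-180045, Pow(Add(18, Mul(-317, Mul(-4, Pow(-2, 2)))), -1))) = Add(Mul(271514, Rational(-1, 67464)), Mul(-180045, Pow(Add(18, Mul(-317, Mul(-4, 4))), -1))) = Add(Rational(-135757, 33732), Mul(-180045, Pow(Add(18, Mul(-317, -16)), -1))) = Add(Rational(-135757, 33732), Mul(-180045, Pow(Add(18, 5072), -1))) = Add(Rational(-135757, 33732), Mul(-180045, Pow(5090, -1))) = Add(Rational(-135757, 33732), Mul(-180045, Rational(1, 5090))) = Add(Rational(-135757, 33732), Rational(-36009, 1018)) = Rational(-676428107, 17169588)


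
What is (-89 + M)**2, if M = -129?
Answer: 47524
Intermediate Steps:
(-89 + M)**2 = (-89 - 129)**2 = (-218)**2 = 47524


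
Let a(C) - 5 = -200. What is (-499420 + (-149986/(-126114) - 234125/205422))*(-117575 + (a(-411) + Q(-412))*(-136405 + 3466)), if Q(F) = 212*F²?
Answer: 5157927731068456487956518343/2158882509 ≈ 2.3892e+18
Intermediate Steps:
a(C) = -195 (a(C) = 5 - 200 = -195)
(-499420 + (-149986/(-126114) - 234125/205422))*(-117575 + (a(-411) + Q(-412))*(-136405 + 3466)) = (-499420 + (-149986/(-126114) - 234125/205422))*(-117575 + (-195 + 212*(-412)²)*(-136405 + 3466)) = (-499420 + (-149986*(-1/126114) - 234125*1/205422))*(-117575 + (-195 + 212*169744)*(-132939)) = (-499420 + (74993/63057 - 234125/205422))*(-117575 + (-195 + 35985728)*(-132939)) = (-499420 + 213997307/4317765018)*(-117575 + 35985533*(-132939)) = -2156377991292253*(-117575 - 4783880771487)/4317765018 = -2156377991292253/4317765018*(-4783880889062) = 5157927731068456487956518343/2158882509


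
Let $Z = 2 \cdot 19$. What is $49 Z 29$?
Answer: $53998$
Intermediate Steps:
$Z = 38$
$49 Z 29 = 49 \cdot 38 \cdot 29 = 1862 \cdot 29 = 53998$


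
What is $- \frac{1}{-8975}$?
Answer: $\frac{1}{8975} \approx 0.00011142$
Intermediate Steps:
$- \frac{1}{-8975} = \left(-1\right) \left(- \frac{1}{8975}\right) = \frac{1}{8975}$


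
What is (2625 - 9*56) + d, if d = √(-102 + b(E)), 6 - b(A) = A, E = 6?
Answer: 2121 + I*√102 ≈ 2121.0 + 10.1*I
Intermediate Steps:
b(A) = 6 - A
d = I*√102 (d = √(-102 + (6 - 1*6)) = √(-102 + (6 - 6)) = √(-102 + 0) = √(-102) = I*√102 ≈ 10.1*I)
(2625 - 9*56) + d = (2625 - 9*56) + I*√102 = (2625 - 504) + I*√102 = 2121 + I*√102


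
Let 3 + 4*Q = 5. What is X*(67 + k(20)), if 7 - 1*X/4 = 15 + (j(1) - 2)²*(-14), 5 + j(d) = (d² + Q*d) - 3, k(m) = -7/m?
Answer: 2675331/10 ≈ 2.6753e+5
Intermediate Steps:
Q = ½ (Q = -¾ + (¼)*5 = -¾ + 5/4 = ½ ≈ 0.50000)
j(d) = -8 + d² + d/2 (j(d) = -5 + ((d² + d/2) - 3) = -5 + (-3 + d² + d/2) = -8 + d² + d/2)
X = 4014 (X = 28 - 4*(15 + ((-8 + 1² + (½)*1) - 2)²*(-14)) = 28 - 4*(15 + ((-8 + 1 + ½) - 2)²*(-14)) = 28 - 4*(15 + (-13/2 - 2)²*(-14)) = 28 - 4*(15 + (-17/2)²*(-14)) = 28 - 4*(15 + (289/4)*(-14)) = 28 - 4*(15 - 2023/2) = 28 - 4*(-1993/2) = 28 + 3986 = 4014)
X*(67 + k(20)) = 4014*(67 - 7/20) = 4014*(1333/20) = 2675331/10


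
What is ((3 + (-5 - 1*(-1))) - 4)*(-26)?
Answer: 130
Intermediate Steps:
((3 + (-5 - 1*(-1))) - 4)*(-26) = ((3 + (-5 + 1)) - 4)*(-26) = ((3 - 4) - 4)*(-26) = (-1 - 4)*(-26) = -5*(-26) = 130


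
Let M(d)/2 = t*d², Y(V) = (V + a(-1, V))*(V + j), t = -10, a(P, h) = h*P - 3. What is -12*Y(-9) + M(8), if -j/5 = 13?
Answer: -3944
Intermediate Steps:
a(P, h) = -3 + P*h (a(P, h) = P*h - 3 = -3 + P*h)
j = -65 (j = -5*13 = -65)
Y(V) = 195 - 3*V (Y(V) = (V + (-3 - V))*(V - 65) = -3*(-65 + V) = 195 - 3*V)
M(d) = -20*d² (M(d) = 2*(-10*d²) = -20*d²)
-12*Y(-9) + M(8) = -12*(195 - 3*(-9)) - 20*8² = -12*(195 + 27) - 20*64 = -12*222 - 1280 = -2664 - 1280 = -3944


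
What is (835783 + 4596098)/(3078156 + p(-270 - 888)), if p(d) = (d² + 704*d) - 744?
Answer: 1810627/1201048 ≈ 1.5075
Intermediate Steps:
p(d) = -744 + d² + 704*d
(835783 + 4596098)/(3078156 + p(-270 - 888)) = (835783 + 4596098)/(3078156 + (-744 + (-270 - 888)² + 704*(-270 - 888))) = 5431881/(3078156 + (-744 + (-1158)² + 704*(-1158))) = 5431881/(3078156 + (-744 + 1340964 - 815232)) = 5431881/(3078156 + 524988) = 5431881/3603144 = 5431881*(1/3603144) = 1810627/1201048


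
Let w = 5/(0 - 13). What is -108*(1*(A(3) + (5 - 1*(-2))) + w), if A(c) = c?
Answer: -13500/13 ≈ -1038.5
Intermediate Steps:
w = -5/13 (w = 5/(-13) = -1/13*5 = -5/13 ≈ -0.38462)
-108*(1*(A(3) + (5 - 1*(-2))) + w) = -108*(1*(3 + (5 - 1*(-2))) - 5/13) = -108*(1*(3 + (5 + 2)) - 5/13) = -108*(1*(3 + 7) - 5/13) = -108*(1*10 - 5/13) = -108*(10 - 5/13) = -108*125/13 = -13500/13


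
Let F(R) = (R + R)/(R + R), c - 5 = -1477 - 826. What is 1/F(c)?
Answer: 1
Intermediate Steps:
c = -2298 (c = 5 + (-1477 - 826) = 5 - 2303 = -2298)
F(R) = 1 (F(R) = (2*R)/((2*R)) = (2*R)*(1/(2*R)) = 1)
1/F(c) = 1/1 = 1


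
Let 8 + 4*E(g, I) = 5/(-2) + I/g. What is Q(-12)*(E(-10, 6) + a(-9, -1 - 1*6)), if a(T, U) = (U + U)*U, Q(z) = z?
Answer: -11427/10 ≈ -1142.7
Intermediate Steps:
a(T, U) = 2*U² (a(T, U) = (2*U)*U = 2*U²)
E(g, I) = -21/8 + I/(4*g) (E(g, I) = -2 + (5/(-2) + I/g)/4 = -2 + (5*(-½) + I/g)/4 = -2 + (-5/2 + I/g)/4 = -2 + (-5/8 + I/(4*g)) = -21/8 + I/(4*g))
Q(-12)*(E(-10, 6) + a(-9, -1 - 1*6)) = -12*((-21/8 + (¼)*6/(-10)) + 2*(-1 - 1*6)²) = -12*((-21/8 + (¼)*6*(-⅒)) + 2*(-1 - 6)²) = -12*((-21/8 - 3/20) + 2*(-7)²) = -12*(-111/40 + 2*49) = -12*(-111/40 + 98) = -12*3809/40 = -11427/10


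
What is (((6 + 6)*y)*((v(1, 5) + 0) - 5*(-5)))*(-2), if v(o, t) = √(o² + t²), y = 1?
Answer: -600 - 24*√26 ≈ -722.38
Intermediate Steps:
(((6 + 6)*y)*((v(1, 5) + 0) - 5*(-5)))*(-2) = (((6 + 6)*1)*((√(1² + 5²) + 0) - 5*(-5)))*(-2) = ((12*1)*((√(1 + 25) + 0) + 25))*(-2) = (12*((√26 + 0) + 25))*(-2) = (12*(√26 + 25))*(-2) = (12*(25 + √26))*(-2) = (300 + 12*√26)*(-2) = -600 - 24*√26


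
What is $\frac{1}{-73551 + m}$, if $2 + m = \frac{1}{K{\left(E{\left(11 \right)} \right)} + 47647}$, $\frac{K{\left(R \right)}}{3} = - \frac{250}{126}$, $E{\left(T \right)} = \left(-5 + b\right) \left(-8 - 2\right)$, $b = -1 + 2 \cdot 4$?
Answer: $- \frac{1000462}{73586981465} \approx -1.3596 \cdot 10^{-5}$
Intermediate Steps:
$b = 7$ ($b = -1 + 8 = 7$)
$E{\left(T \right)} = -20$ ($E{\left(T \right)} = \left(-5 + 7\right) \left(-8 - 2\right) = 2 \left(-10\right) = -20$)
$K{\left(R \right)} = - \frac{125}{21}$ ($K{\left(R \right)} = 3 \left(- \frac{250}{126}\right) = 3 \left(\left(-250\right) \frac{1}{126}\right) = 3 \left(- \frac{125}{63}\right) = - \frac{125}{21}$)
$m = - \frac{2000903}{1000462}$ ($m = -2 + \frac{1}{- \frac{125}{21} + 47647} = -2 + \frac{1}{\frac{1000462}{21}} = -2 + \frac{21}{1000462} = - \frac{2000903}{1000462} \approx -2.0$)
$\frac{1}{-73551 + m} = \frac{1}{-73551 - \frac{2000903}{1000462}} = \frac{1}{- \frac{73586981465}{1000462}} = - \frac{1000462}{73586981465}$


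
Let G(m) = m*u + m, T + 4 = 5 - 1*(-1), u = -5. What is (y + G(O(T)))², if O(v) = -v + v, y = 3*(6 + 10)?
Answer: 2304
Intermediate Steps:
T = 2 (T = -4 + (5 - 1*(-1)) = -4 + (5 + 1) = -4 + 6 = 2)
y = 48 (y = 3*16 = 48)
O(v) = 0
G(m) = -4*m (G(m) = m*(-5) + m = -5*m + m = -4*m)
(y + G(O(T)))² = (48 - 4*0)² = (48 + 0)² = 48² = 2304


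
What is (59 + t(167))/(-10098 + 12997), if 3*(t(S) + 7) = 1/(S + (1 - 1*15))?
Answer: 23869/1330641 ≈ 0.017938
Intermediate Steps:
t(S) = -7 + 1/(3*(-14 + S)) (t(S) = -7 + 1/(3*(S + (1 - 1*15))) = -7 + 1/(3*(S + (1 - 15))) = -7 + 1/(3*(S - 14)) = -7 + 1/(3*(-14 + S)))
(59 + t(167))/(-10098 + 12997) = (59 + (295 - 21*167)/(3*(-14 + 167)))/(-10098 + 12997) = (59 + (1/3)*(295 - 3507)/153)/2899 = (59 + (1/3)*(1/153)*(-3212))*(1/2899) = (59 - 3212/459)*(1/2899) = (23869/459)*(1/2899) = 23869/1330641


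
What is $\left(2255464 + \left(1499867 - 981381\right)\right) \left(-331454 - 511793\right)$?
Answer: $-2339125015650$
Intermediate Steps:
$\left(2255464 + \left(1499867 - 981381\right)\right) \left(-331454 - 511793\right) = \left(2255464 + \left(1499867 - 981381\right)\right) \left(-843247\right) = \left(2255464 + 518486\right) \left(-843247\right) = 2773950 \left(-843247\right) = -2339125015650$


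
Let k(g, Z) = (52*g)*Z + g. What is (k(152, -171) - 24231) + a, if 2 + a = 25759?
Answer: -1349906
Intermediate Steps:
a = 25757 (a = -2 + 25759 = 25757)
k(g, Z) = g + 52*Z*g (k(g, Z) = 52*Z*g + g = g + 52*Z*g)
(k(152, -171) - 24231) + a = (152*(1 + 52*(-171)) - 24231) + 25757 = (152*(1 - 8892) - 24231) + 25757 = (152*(-8891) - 24231) + 25757 = (-1351432 - 24231) + 25757 = -1375663 + 25757 = -1349906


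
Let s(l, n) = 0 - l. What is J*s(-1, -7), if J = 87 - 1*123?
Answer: -36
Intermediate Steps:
s(l, n) = -l
J = -36 (J = 87 - 123 = -36)
J*s(-1, -7) = -(-36)*(-1) = -36*1 = -36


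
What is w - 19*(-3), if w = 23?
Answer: 80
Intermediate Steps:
w - 19*(-3) = 23 - 19*(-3) = 23 + 57 = 80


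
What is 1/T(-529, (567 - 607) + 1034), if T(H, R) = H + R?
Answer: 1/465 ≈ 0.0021505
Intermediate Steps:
1/T(-529, (567 - 607) + 1034) = 1/(-529 + ((567 - 607) + 1034)) = 1/(-529 + (-40 + 1034)) = 1/(-529 + 994) = 1/465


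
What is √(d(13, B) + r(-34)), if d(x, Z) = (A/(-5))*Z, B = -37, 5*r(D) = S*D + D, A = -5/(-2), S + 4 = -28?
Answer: √22930/10 ≈ 15.143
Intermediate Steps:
S = -32 (S = -4 - 28 = -32)
A = 5/2 (A = -5*(-½) = 5/2 ≈ 2.5000)
r(D) = -31*D/5 (r(D) = (-32*D + D)/5 = (-31*D)/5 = -31*D/5)
d(x, Z) = -Z/2 (d(x, Z) = ((5/2)/(-5))*Z = (-⅕*5/2)*Z = -Z/2)
√(d(13, B) + r(-34)) = √(-½*(-37) - 31/5*(-34)) = √(37/2 + 1054/5) = √(2293/10) = √22930/10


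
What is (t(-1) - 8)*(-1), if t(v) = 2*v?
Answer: 10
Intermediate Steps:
(t(-1) - 8)*(-1) = (2*(-1) - 8)*(-1) = (-2 - 8)*(-1) = -10*(-1) = 10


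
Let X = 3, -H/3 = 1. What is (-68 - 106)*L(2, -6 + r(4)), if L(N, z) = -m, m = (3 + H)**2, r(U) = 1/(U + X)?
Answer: 0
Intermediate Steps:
H = -3 (H = -3*1 = -3)
r(U) = 1/(3 + U) (r(U) = 1/(U + 3) = 1/(3 + U))
m = 0 (m = (3 - 3)**2 = 0**2 = 0)
L(N, z) = 0 (L(N, z) = -1*0 = 0)
(-68 - 106)*L(2, -6 + r(4)) = (-68 - 106)*0 = -174*0 = 0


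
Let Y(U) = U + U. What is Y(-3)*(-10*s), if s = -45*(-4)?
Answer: 10800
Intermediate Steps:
Y(U) = 2*U
s = 180
Y(-3)*(-10*s) = (2*(-3))*(-10*180) = -6*(-1800) = 10800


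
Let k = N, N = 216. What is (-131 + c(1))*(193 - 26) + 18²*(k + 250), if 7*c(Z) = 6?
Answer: 904751/7 ≈ 1.2925e+5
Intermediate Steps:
c(Z) = 6/7 (c(Z) = (⅐)*6 = 6/7)
k = 216
(-131 + c(1))*(193 - 26) + 18²*(k + 250) = (-131 + 6/7)*(193 - 26) + 18²*(216 + 250) = -911/7*167 + 324*466 = -152137/7 + 150984 = 904751/7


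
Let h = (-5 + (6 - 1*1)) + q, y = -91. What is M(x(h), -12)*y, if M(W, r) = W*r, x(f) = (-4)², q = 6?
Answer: 17472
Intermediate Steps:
h = 6 (h = (-5 + (6 - 1*1)) + 6 = (-5 + (6 - 1)) + 6 = (-5 + 5) + 6 = 0 + 6 = 6)
x(f) = 16
M(x(h), -12)*y = (16*(-12))*(-91) = -192*(-91) = 17472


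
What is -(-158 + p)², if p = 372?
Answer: -45796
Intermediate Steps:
-(-158 + p)² = -(-158 + 372)² = -1*214² = -1*45796 = -45796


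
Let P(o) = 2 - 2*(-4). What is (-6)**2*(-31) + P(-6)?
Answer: -1106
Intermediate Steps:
P(o) = 10 (P(o) = 2 + 8 = 10)
(-6)**2*(-31) + P(-6) = (-6)**2*(-31) + 10 = 36*(-31) + 10 = -1116 + 10 = -1106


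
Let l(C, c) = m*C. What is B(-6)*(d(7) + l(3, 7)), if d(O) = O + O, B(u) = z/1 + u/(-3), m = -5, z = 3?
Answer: -5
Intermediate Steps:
B(u) = 3 - u/3 (B(u) = 3/1 + u/(-3) = 3*1 + u*(-⅓) = 3 - u/3)
d(O) = 2*O
l(C, c) = -5*C
B(-6)*(d(7) + l(3, 7)) = (3 - ⅓*(-6))*(2*7 - 5*3) = (3 + 2)*(14 - 15) = 5*(-1) = -5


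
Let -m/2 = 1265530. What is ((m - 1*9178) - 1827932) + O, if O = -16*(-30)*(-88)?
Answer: -4410410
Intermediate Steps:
m = -2531060 (m = -2*1265530 = -2531060)
O = -42240 (O = 480*(-88) = -42240)
((m - 1*9178) - 1827932) + O = ((-2531060 - 1*9178) - 1827932) - 42240 = ((-2531060 - 9178) - 1827932) - 42240 = (-2540238 - 1827932) - 42240 = -4368170 - 42240 = -4410410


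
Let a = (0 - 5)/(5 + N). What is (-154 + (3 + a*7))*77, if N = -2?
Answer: -37576/3 ≈ -12525.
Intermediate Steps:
a = -5/3 (a = (0 - 5)/(5 - 2) = -5/3 ≈ -1.6667)
(-154 + (3 + a*7))*77 = (-154 + (3 - 5/3*7))*77 = (-154 + (3 - 35/3))*77 = (-154 - 26/3)*77 = -488/3*77 = -37576/3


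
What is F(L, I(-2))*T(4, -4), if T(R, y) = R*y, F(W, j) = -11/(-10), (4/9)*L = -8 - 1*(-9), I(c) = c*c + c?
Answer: -88/5 ≈ -17.600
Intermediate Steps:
I(c) = c + c² (I(c) = c² + c = c + c²)
L = 9/4 (L = 9*(-8 - 1*(-9))/4 = 9*(-8 + 9)/4 = (9/4)*1 = 9/4 ≈ 2.2500)
F(W, j) = 11/10 (F(W, j) = -11*(-⅒) = 11/10)
F(L, I(-2))*T(4, -4) = 11*(4*(-4))/10 = (11/10)*(-16) = -88/5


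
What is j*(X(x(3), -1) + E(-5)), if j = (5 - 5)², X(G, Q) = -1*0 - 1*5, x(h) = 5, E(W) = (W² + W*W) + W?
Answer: 0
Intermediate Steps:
E(W) = W + 2*W² (E(W) = (W² + W²) + W = 2*W² + W = W + 2*W²)
X(G, Q) = -5 (X(G, Q) = 0 - 5 = -5)
j = 0 (j = 0² = 0)
j*(X(x(3), -1) + E(-5)) = 0*(-5 - 5*(1 + 2*(-5))) = 0*(-5 - 5*(1 - 10)) = 0*(-5 - 5*(-9)) = 0*(-5 + 45) = 0*40 = 0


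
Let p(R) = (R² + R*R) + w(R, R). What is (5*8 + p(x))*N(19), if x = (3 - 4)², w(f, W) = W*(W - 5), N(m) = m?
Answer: 722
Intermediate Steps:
w(f, W) = W*(-5 + W)
x = 1 (x = (-1)² = 1)
p(R) = 2*R² + R*(-5 + R) (p(R) = (R² + R*R) + R*(-5 + R) = (R² + R²) + R*(-5 + R) = 2*R² + R*(-5 + R))
(5*8 + p(x))*N(19) = (5*8 + 1*(-5 + 3*1))*19 = (40 + 1*(-5 + 3))*19 = (40 + 1*(-2))*19 = (40 - 2)*19 = 38*19 = 722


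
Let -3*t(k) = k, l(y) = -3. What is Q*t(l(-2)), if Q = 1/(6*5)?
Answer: 1/30 ≈ 0.033333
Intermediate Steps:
t(k) = -k/3
Q = 1/30 ≈ 0.033333
Q*t(l(-2)) = (-⅓*(-3))/30 = (1/30)*1 = 1/30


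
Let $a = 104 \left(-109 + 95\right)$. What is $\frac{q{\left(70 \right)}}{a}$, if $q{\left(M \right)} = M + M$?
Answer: $- \frac{5}{52} \approx -0.096154$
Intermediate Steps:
$q{\left(M \right)} = 2 M$
$a = -1456$ ($a = 104 \left(-14\right) = -1456$)
$\frac{q{\left(70 \right)}}{a} = \frac{2 \cdot 70}{-1456} = 140 \left(- \frac{1}{1456}\right) = - \frac{5}{52}$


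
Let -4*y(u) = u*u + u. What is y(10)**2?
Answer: 3025/4 ≈ 756.25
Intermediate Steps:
y(u) = -u/4 - u**2/4 (y(u) = -(u*u + u)/4 = -(u**2 + u)/4 = -(u + u**2)/4 = -u/4 - u**2/4)
y(10)**2 = (-1/4*10*(1 + 10))**2 = (-1/4*10*11)**2 = (-55/2)**2 = 3025/4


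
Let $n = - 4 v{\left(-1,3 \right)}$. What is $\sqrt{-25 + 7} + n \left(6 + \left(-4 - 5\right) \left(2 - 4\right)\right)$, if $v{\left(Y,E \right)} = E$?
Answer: $-288 + 3 i \sqrt{2} \approx -288.0 + 4.2426 i$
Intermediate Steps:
$n = -12$ ($n = \left(-4\right) 3 = -12$)
$\sqrt{-25 + 7} + n \left(6 + \left(-4 - 5\right) \left(2 - 4\right)\right) = \sqrt{-25 + 7} - 12 \left(6 + \left(-4 - 5\right) \left(2 - 4\right)\right) = \sqrt{-18} - 12 \left(6 + \left(-4 - 5\right) \left(-2\right)\right) = 3 i \sqrt{2} - 12 \left(6 - -18\right) = 3 i \sqrt{2} - 12 \left(6 + 18\right) = 3 i \sqrt{2} - 288 = -288 + 3 i \sqrt{2}$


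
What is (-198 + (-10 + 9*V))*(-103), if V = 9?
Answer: 13081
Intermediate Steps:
(-198 + (-10 + 9*V))*(-103) = (-198 + (-10 + 9*9))*(-103) = (-198 + (-10 + 81))*(-103) = (-198 + 71)*(-103) = -127*(-103) = 13081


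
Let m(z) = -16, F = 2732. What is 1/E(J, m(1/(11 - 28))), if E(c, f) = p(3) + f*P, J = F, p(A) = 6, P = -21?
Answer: 1/342 ≈ 0.0029240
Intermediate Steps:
J = 2732
E(c, f) = 6 - 21*f (E(c, f) = 6 + f*(-21) = 6 - 21*f)
1/E(J, m(1/(11 - 28))) = 1/(6 - 21*(-16)) = 1/(6 + 336) = 1/342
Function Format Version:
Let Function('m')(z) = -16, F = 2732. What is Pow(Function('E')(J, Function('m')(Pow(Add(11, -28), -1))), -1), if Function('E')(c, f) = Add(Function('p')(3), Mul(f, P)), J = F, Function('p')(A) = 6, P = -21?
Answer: Rational(1, 342) ≈ 0.0029240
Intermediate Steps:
J = 2732
Function('E')(c, f) = Add(6, Mul(-21, f)) (Function('E')(c, f) = Add(6, Mul(f, -21)) = Add(6, Mul(-21, f)))
Pow(Function('E')(J, Function('m')(Pow(Add(11, -28), -1))), -1) = Pow(Add(6, Mul(-21, -16)), -1) = Pow(Add(6, 336), -1) = Pow(342, -1) = Rational(1, 342)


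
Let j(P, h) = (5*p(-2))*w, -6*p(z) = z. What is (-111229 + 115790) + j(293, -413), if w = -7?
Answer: 13648/3 ≈ 4549.3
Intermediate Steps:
p(z) = -z/6
j(P, h) = -35/3 (j(P, h) = (5*(-1/6*(-2)))*(-7) = (5*(1/3))*(-7) = (5/3)*(-7) = -35/3)
(-111229 + 115790) + j(293, -413) = (-111229 + 115790) - 35/3 = 4561 - 35/3 = 13648/3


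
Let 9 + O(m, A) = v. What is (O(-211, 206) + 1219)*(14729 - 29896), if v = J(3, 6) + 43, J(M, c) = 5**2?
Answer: -19383426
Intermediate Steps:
J(M, c) = 25
v = 68 (v = 25 + 43 = 68)
O(m, A) = 59 (O(m, A) = -9 + 68 = 59)
(O(-211, 206) + 1219)*(14729 - 29896) = (59 + 1219)*(14729 - 29896) = 1278*(-15167) = -19383426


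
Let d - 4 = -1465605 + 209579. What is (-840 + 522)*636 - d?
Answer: 1053774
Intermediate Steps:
d = -1256022 (d = 4 + (-1465605 + 209579) = 4 - 1256026 = -1256022)
(-840 + 522)*636 - d = (-840 + 522)*636 - 1*(-1256022) = -318*636 + 1256022 = -202248 + 1256022 = 1053774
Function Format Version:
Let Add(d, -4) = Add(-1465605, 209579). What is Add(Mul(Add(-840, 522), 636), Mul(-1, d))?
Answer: 1053774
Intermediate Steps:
d = -1256022 (d = Add(4, Add(-1465605, 209579)) = Add(4, -1256026) = -1256022)
Add(Mul(Add(-840, 522), 636), Mul(-1, d)) = Add(Mul(Add(-840, 522), 636), Mul(-1, -1256022)) = Add(Mul(-318, 636), 1256022) = Add(-202248, 1256022) = 1053774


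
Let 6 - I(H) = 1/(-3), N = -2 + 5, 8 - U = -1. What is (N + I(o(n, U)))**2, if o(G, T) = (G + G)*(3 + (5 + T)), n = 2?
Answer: 784/9 ≈ 87.111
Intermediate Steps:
U = 9 (U = 8 - 1*(-1) = 8 + 1 = 9)
o(G, T) = 2*G*(8 + T) (o(G, T) = (2*G)*(8 + T) = 2*G*(8 + T))
N = 3
I(H) = 19/3 (I(H) = 6 - 1/(-3) = 6 - 1*(-1/3) = 6 + 1/3 = 19/3)
(N + I(o(n, U)))**2 = (3 + 19/3)**2 = (28/3)**2 = 784/9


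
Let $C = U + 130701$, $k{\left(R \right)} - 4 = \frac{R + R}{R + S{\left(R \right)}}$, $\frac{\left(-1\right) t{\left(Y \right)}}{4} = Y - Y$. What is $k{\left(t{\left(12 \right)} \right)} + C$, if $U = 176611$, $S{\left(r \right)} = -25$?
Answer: $307316$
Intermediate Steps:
$t{\left(Y \right)} = 0$ ($t{\left(Y \right)} = - 4 \left(Y - Y\right) = \left(-4\right) 0 = 0$)
$k{\left(R \right)} = 4 + \frac{2 R}{-25 + R}$ ($k{\left(R \right)} = 4 + \frac{R + R}{R - 25} = 4 + \frac{2 R}{-25 + R}$)
$C = 307312$ ($C = 176611 + 130701 = 307312$)
$k{\left(t{\left(12 \right)} \right)} + C = \frac{2 \left(-50 + 3 \cdot 0\right)}{-25 + 0} + 307312 = \frac{2 \left(-50 + 0\right)}{-25} + 307312 = 2 \left(- \frac{1}{25}\right) \left(-50\right) + 307312 = 4 + 307312 = 307316$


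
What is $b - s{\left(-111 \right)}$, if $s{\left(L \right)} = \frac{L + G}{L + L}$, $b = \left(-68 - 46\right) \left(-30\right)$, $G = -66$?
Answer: $\frac{253021}{74} \approx 3419.2$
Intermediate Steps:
$b = 3420$ ($b = \left(-114\right) \left(-30\right) = 3420$)
$s{\left(L \right)} = \frac{-66 + L}{2 L}$ ($s{\left(L \right)} = \frac{L - 66}{L + L} = \frac{-66 + L}{2 L}$)
$b - s{\left(-111 \right)} = 3420 - \frac{-66 - 111}{2 \left(-111\right)} = 3420 - \frac{1}{2} \left(- \frac{1}{111}\right) \left(-177\right) = 3420 - \frac{59}{74} = \frac{253021}{74}$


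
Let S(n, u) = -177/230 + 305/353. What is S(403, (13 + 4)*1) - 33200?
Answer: -2695500331/81190 ≈ -33200.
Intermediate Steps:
S(n, u) = 7669/81190 (S(n, u) = -177*1/230 + 305*(1/353) = -177/230 + 305/353 = 7669/81190)
S(403, (13 + 4)*1) - 33200 = 7669/81190 - 33200 = -2695500331/81190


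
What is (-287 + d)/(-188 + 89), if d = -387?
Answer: 674/99 ≈ 6.8081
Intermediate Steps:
(-287 + d)/(-188 + 89) = (-287 - 387)/(-188 + 89) = -674/(-99) = -674*(-1/99) = 674/99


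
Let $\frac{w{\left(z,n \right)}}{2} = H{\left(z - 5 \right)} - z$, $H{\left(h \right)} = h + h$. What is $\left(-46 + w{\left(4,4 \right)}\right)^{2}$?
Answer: $3364$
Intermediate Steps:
$H{\left(h \right)} = 2 h$
$w{\left(z,n \right)} = -20 + 2 z$ ($w{\left(z,n \right)} = 2 \left(2 \left(z - 5\right) - z\right) = 2 \left(2 \left(-5 + z\right) - z\right) = 2 \left(\left(-10 + 2 z\right) - z\right) = 2 \left(-10 + z\right) = -20 + 2 z$)
$\left(-46 + w{\left(4,4 \right)}\right)^{2} = \left(-46 + \left(-20 + 2 \cdot 4\right)\right)^{2} = \left(-46 + \left(-20 + 8\right)\right)^{2} = \left(-46 - 12\right)^{2} = \left(-58\right)^{2} = 3364$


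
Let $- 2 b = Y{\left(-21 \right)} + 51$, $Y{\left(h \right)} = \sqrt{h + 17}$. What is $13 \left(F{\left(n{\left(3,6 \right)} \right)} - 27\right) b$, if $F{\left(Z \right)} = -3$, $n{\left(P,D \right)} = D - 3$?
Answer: $9945 + 390 i \approx 9945.0 + 390.0 i$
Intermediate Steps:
$n{\left(P,D \right)} = -3 + D$ ($n{\left(P,D \right)} = D + \left(-5 + 2\right) = D - 3 = -3 + D$)
$Y{\left(h \right)} = \sqrt{17 + h}$
$b = - \frac{51}{2} - i$ ($b = - \frac{\sqrt{17 - 21} + 51}{2} = - \frac{\sqrt{-4} + 51}{2} = - \frac{2 i + 51}{2} = - \frac{51 + 2 i}{2} = - \frac{51}{2} - i \approx -25.5 - 1.0 i$)
$13 \left(F{\left(n{\left(3,6 \right)} \right)} - 27\right) b = 13 \left(-3 - 27\right) \left(- \frac{51}{2} - i\right) = 13 \left(-30\right) \left(- \frac{51}{2} - i\right) = - 390 \left(- \frac{51}{2} - i\right) = 9945 + 390 i$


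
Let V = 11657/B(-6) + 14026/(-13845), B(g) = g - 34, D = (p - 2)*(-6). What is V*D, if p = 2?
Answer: 0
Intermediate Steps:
D = 0 (D = (2 - 2)*(-6) = 0*(-6) = 0)
B(g) = -34 + g
V = -32390441/110760 (V = 11657/(-34 - 6) + 14026/(-13845) = 11657/(-40) + 14026*(-1/13845) = 11657*(-1/40) - 14026/13845 = -11657/40 - 14026/13845 = -32390441/110760 ≈ -292.44)
V*D = -32390441/110760*0 = 0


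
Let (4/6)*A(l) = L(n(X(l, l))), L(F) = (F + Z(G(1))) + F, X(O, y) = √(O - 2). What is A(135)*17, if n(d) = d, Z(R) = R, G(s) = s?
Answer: 51/2 + 51*√133 ≈ 613.66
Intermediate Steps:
X(O, y) = √(-2 + O)
L(F) = 1 + 2*F (L(F) = (F + 1) + F = (1 + F) + F = 1 + 2*F)
A(l) = 3/2 + 3*√(-2 + l) (A(l) = 3*(1 + 2*√(-2 + l))/2 = 3/2 + 3*√(-2 + l))
A(135)*17 = (3/2 + 3*√(-2 + 135))*17 = (3/2 + 3*√133)*17 = 51/2 + 51*√133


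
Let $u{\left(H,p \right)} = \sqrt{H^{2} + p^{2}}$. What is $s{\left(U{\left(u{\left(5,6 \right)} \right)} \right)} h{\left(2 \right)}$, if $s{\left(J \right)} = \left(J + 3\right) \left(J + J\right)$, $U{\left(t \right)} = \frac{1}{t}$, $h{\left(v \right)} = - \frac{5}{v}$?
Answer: $- \frac{5}{61} - \frac{15 \sqrt{61}}{61} \approx -2.0025$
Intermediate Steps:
$s{\left(J \right)} = 2 J \left(3 + J\right)$ ($s{\left(J \right)} = \left(3 + J\right) 2 J = 2 J \left(3 + J\right)$)
$s{\left(U{\left(u{\left(5,6 \right)} \right)} \right)} h{\left(2 \right)} = \frac{2 \left(3 + \frac{1}{\sqrt{5^{2} + 6^{2}}}\right)}{\sqrt{5^{2} + 6^{2}}} \left(- \frac{5}{2}\right) = \frac{2 \left(3 + \frac{1}{\sqrt{25 + 36}}\right)}{\sqrt{25 + 36}} \left(\left(-5\right) \frac{1}{2}\right) = \frac{2 \left(3 + \frac{1}{\sqrt{61}}\right)}{\sqrt{61}} \left(- \frac{5}{2}\right) = 2 \frac{\sqrt{61}}{61} \left(3 + \frac{\sqrt{61}}{61}\right) \left(- \frac{5}{2}\right) = \frac{2 \sqrt{61} \left(3 + \frac{\sqrt{61}}{61}\right)}{61} \left(- \frac{5}{2}\right) = - \frac{5 \sqrt{61} \left(3 + \frac{\sqrt{61}}{61}\right)}{61}$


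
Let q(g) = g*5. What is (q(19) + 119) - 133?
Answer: 81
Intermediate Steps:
q(g) = 5*g
(q(19) + 119) - 133 = (5*19 + 119) - 133 = (95 + 119) - 133 = 214 - 133 = 81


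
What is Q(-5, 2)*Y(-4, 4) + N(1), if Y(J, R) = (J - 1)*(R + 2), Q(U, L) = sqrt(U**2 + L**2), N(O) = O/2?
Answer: 1/2 - 30*sqrt(29) ≈ -161.05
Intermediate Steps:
N(O) = O/2 (N(O) = O*(1/2) = O/2)
Q(U, L) = sqrt(L**2 + U**2)
Y(J, R) = (-1 + J)*(2 + R)
Q(-5, 2)*Y(-4, 4) + N(1) = sqrt(2**2 + (-5)**2)*(-2 - 1*4 + 2*(-4) - 4*4) + (1/2)*1 = sqrt(4 + 25)*(-2 - 4 - 8 - 16) + 1/2 = sqrt(29)*(-30) + 1/2 = -30*sqrt(29) + 1/2 = 1/2 - 30*sqrt(29)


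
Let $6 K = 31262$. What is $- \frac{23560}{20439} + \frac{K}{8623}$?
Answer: $- \frac{96663877}{176245497} \approx -0.54846$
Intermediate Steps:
$K = \frac{15631}{3}$ ($K = \frac{1}{6} \cdot 31262 = \frac{15631}{3} \approx 5210.3$)
$- \frac{23560}{20439} + \frac{K}{8623} = - \frac{23560}{20439} + \frac{15631}{3 \cdot 8623} = \left(-23560\right) \frac{1}{20439} + \frac{15631}{3} \cdot \frac{1}{8623} = - \frac{23560}{20439} + \frac{15631}{25869} = - \frac{96663877}{176245497}$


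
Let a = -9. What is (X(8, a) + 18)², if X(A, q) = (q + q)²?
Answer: 116964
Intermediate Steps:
X(A, q) = 4*q² (X(A, q) = (2*q)² = 4*q²)
(X(8, a) + 18)² = (4*(-9)² + 18)² = (4*81 + 18)² = (324 + 18)² = 342² = 116964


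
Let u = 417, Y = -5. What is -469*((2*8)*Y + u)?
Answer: -158053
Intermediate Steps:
-469*((2*8)*Y + u) = -469*((2*8)*(-5) + 417) = -469*(16*(-5) + 417) = -469*(-80 + 417) = -469*337 = -158053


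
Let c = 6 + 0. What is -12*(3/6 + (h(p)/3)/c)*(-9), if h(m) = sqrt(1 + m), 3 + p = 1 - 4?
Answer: 54 + 6*I*sqrt(5) ≈ 54.0 + 13.416*I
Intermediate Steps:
p = -6 (p = -3 + (1 - 4) = -3 - 3 = -6)
c = 6
-12*(3/6 + (h(p)/3)/c)*(-9) = -12*(3/6 + (sqrt(1 - 6)/3)/6)*(-9) = -12*(3*(1/6) + (sqrt(-5)*(1/3))*(1/6))*(-9) = -12*(1/2 + ((I*sqrt(5))*(1/3))*(1/6))*(-9) = -12*(1/2 + (I*sqrt(5)/3)*(1/6))*(-9) = -12*(1/2 + I*sqrt(5)/18)*(-9) = (-6 - 2*I*sqrt(5)/3)*(-9) = 54 + 6*I*sqrt(5)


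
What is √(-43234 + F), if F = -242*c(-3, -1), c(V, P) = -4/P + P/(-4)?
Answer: 5*I*√7082/2 ≈ 210.39*I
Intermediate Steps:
c(V, P) = -4/P - P/4 (c(V, P) = -4/P + P*(-¼) = -4/P - P/4)
F = -2057/2 (F = -242*(-4/(-1) - ¼*(-1)) = -242*(-4*(-1) + ¼) = -242*(4 + ¼) = -242*17/4 = -2057/2 ≈ -1028.5)
√(-43234 + F) = √(-43234 - 2057/2) = √(-88525/2) = 5*I*√7082/2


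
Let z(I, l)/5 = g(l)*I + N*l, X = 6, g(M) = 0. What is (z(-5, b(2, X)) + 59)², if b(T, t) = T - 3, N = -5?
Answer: 7056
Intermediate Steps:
b(T, t) = -3 + T
z(I, l) = -25*l (z(I, l) = 5*(0*I - 5*l) = 5*(0 - 5*l) = 5*(-5*l) = -25*l)
(z(-5, b(2, X)) + 59)² = (-25*(-3 + 2) + 59)² = (-25*(-1) + 59)² = (25 + 59)² = 84² = 7056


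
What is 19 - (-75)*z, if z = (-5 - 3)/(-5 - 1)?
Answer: 119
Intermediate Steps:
z = 4/3 (z = -8/(-6) = -8*(-⅙) = 4/3 ≈ 1.3333)
19 - (-75)*z = 19 - (-75)*4/3 = 19 - 25*(-4) = 19 + 100 = 119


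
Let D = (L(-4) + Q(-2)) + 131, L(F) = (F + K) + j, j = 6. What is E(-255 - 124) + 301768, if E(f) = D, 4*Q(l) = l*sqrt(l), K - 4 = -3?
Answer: 301902 - I*sqrt(2)/2 ≈ 3.019e+5 - 0.70711*I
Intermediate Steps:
K = 1 (K = 4 - 3 = 1)
Q(l) = l**(3/2)/4 (Q(l) = (l*sqrt(l))/4 = l**(3/2)/4)
L(F) = 7 + F (L(F) = (F + 1) + 6 = (1 + F) + 6 = 7 + F)
D = 134 - I*sqrt(2)/2 (D = ((7 - 4) + (-2)**(3/2)/4) + 131 = (3 + (-2*I*sqrt(2))/4) + 131 = (3 - I*sqrt(2)/2) + 131 = 134 - I*sqrt(2)/2 ≈ 134.0 - 0.70711*I)
E(f) = 134 - I*sqrt(2)/2
E(-255 - 124) + 301768 = (134 - I*sqrt(2)/2) + 301768 = 301902 - I*sqrt(2)/2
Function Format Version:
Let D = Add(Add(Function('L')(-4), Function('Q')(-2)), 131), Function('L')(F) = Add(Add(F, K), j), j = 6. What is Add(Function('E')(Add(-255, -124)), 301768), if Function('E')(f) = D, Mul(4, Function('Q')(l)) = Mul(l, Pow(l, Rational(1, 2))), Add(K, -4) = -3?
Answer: Add(301902, Mul(Rational(-1, 2), I, Pow(2, Rational(1, 2)))) ≈ Add(3.0190e+5, Mul(-0.70711, I))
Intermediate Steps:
K = 1 (K = Add(4, -3) = 1)
Function('Q')(l) = Mul(Rational(1, 4), Pow(l, Rational(3, 2))) (Function('Q')(l) = Mul(Rational(1, 4), Mul(l, Pow(l, Rational(1, 2)))) = Mul(Rational(1, 4), Pow(l, Rational(3, 2))))
Function('L')(F) = Add(7, F) (Function('L')(F) = Add(Add(F, 1), 6) = Add(Add(1, F), 6) = Add(7, F))
D = Add(134, Mul(Rational(-1, 2), I, Pow(2, Rational(1, 2)))) (D = Add(Add(Add(7, -4), Mul(Rational(1, 4), Pow(-2, Rational(3, 2)))), 131) = Add(Add(3, Mul(Rational(1, 4), Mul(-2, I, Pow(2, Rational(1, 2))))), 131) = Add(Add(3, Mul(Rational(-1, 2), I, Pow(2, Rational(1, 2)))), 131) = Add(134, Mul(Rational(-1, 2), I, Pow(2, Rational(1, 2)))) ≈ Add(134.00, Mul(-0.70711, I)))
Function('E')(f) = Add(134, Mul(Rational(-1, 2), I, Pow(2, Rational(1, 2))))
Add(Function('E')(Add(-255, -124)), 301768) = Add(Add(134, Mul(Rational(-1, 2), I, Pow(2, Rational(1, 2)))), 301768) = Add(301902, Mul(Rational(-1, 2), I, Pow(2, Rational(1, 2))))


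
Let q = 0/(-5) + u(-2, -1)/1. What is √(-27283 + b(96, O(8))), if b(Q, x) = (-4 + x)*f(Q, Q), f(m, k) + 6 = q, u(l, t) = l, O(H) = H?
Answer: 3*I*√3035 ≈ 165.27*I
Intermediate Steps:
q = -2 (q = 0/(-5) - 2/1 = 0*(-⅕) - 2*1 = 0 - 2 = -2)
f(m, k) = -8 (f(m, k) = -6 - 2 = -8)
b(Q, x) = 32 - 8*x (b(Q, x) = (-4 + x)*(-8) = 32 - 8*x)
√(-27283 + b(96, O(8))) = √(-27283 + (32 - 8*8)) = √(-27283 + (32 - 64)) = √(-27283 - 32) = √(-27315) = 3*I*√3035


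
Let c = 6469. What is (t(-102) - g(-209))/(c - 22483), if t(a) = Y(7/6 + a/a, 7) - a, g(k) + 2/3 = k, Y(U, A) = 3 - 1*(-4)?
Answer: -478/24021 ≈ -0.019899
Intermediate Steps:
Y(U, A) = 7 (Y(U, A) = 3 + 4 = 7)
g(k) = -⅔ + k
t(a) = 7 - a
(t(-102) - g(-209))/(c - 22483) = ((7 - 1*(-102)) - (-⅔ - 209))/(6469 - 22483) = ((7 + 102) - 1*(-629/3))/(-16014) = (109 + 629/3)*(-1/16014) = (956/3)*(-1/16014) = -478/24021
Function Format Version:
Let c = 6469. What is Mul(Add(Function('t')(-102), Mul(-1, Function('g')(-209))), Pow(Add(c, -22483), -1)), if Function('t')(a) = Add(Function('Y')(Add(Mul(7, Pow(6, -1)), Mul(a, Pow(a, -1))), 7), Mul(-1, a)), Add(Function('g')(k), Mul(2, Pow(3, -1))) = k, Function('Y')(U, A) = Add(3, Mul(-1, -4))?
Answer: Rational(-478, 24021) ≈ -0.019899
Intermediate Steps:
Function('Y')(U, A) = 7 (Function('Y')(U, A) = Add(3, 4) = 7)
Function('g')(k) = Add(Rational(-2, 3), k)
Function('t')(a) = Add(7, Mul(-1, a))
Mul(Add(Function('t')(-102), Mul(-1, Function('g')(-209))), Pow(Add(c, -22483), -1)) = Mul(Add(Add(7, Mul(-1, -102)), Mul(-1, Add(Rational(-2, 3), -209))), Pow(Add(6469, -22483), -1)) = Mul(Add(Add(7, 102), Mul(-1, Rational(-629, 3))), Pow(-16014, -1)) = Mul(Add(109, Rational(629, 3)), Rational(-1, 16014)) = Mul(Rational(956, 3), Rational(-1, 16014)) = Rational(-478, 24021)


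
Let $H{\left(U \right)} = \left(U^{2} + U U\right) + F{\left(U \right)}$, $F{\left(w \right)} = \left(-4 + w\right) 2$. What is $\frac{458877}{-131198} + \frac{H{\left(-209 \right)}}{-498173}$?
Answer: $- \frac{240005961049}{65359301254} \approx -3.6721$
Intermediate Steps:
$F{\left(w \right)} = -8 + 2 w$
$H{\left(U \right)} = -8 + 2 U + 2 U^{2}$ ($H{\left(U \right)} = \left(U^{2} + U U\right) + \left(-8 + 2 U\right) = \left(U^{2} + U^{2}\right) + \left(-8 + 2 U\right) = 2 U^{2} + \left(-8 + 2 U\right) = -8 + 2 U + 2 U^{2}$)
$\frac{458877}{-131198} + \frac{H{\left(-209 \right)}}{-498173} = \frac{458877}{-131198} + \frac{-8 + 2 \left(-209\right) + 2 \left(-209\right)^{2}}{-498173} = 458877 \left(- \frac{1}{131198}\right) + \left(-8 - 418 + 2 \cdot 43681\right) \left(- \frac{1}{498173}\right) = - \frac{458877}{131198} + \left(-8 - 418 + 87362\right) \left(- \frac{1}{498173}\right) = - \frac{458877}{131198} + 86936 \left(- \frac{1}{498173}\right) = - \frac{458877}{131198} - \frac{86936}{498173} = - \frac{240005961049}{65359301254}$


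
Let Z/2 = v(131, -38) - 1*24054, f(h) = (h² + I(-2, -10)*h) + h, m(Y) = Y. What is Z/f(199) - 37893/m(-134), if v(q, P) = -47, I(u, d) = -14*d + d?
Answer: 112817011/399990 ≈ 282.05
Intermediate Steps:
I(u, d) = -13*d
f(h) = h² + 131*h (f(h) = (h² + (-13*(-10))*h) + h = (h² + 130*h) + h = h² + 131*h)
Z = -48202 (Z = 2*(-47 - 1*24054) = 2*(-47 - 24054) = 2*(-24101) = -48202)
Z/f(199) - 37893/m(-134) = -48202*1/(199*(131 + 199)) - 37893/(-134) = -48202/(199*330) - 37893*(-1/134) = -48202/65670 + 37893/134 = -48202*1/65670 + 37893/134 = -2191/2985 + 37893/134 = 112817011/399990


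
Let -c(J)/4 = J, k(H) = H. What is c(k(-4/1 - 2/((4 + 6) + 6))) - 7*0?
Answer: 33/2 ≈ 16.500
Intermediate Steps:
c(J) = -4*J
c(k(-4/1 - 2/((4 + 6) + 6))) - 7*0 = -4*(-4/1 - 2/((4 + 6) + 6)) - 7*0 = -4*(-4*1 - 2/(10 + 6)) + 0 = -4*(-4 - 2/16) + 0 = -4*(-4 - 2*1/16) + 0 = -4*(-4 - ⅛) + 0 = -4*(-33/8) + 0 = 33/2 + 0 = 33/2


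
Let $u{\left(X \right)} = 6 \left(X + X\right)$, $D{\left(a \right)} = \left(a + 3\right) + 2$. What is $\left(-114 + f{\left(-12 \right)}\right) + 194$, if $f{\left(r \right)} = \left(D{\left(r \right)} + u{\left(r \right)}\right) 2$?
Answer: $-222$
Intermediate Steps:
$D{\left(a \right)} = 5 + a$ ($D{\left(a \right)} = \left(3 + a\right) + 2 = 5 + a$)
$u{\left(X \right)} = 12 X$ ($u{\left(X \right)} = 6 \cdot 2 X = 12 X$)
$f{\left(r \right)} = 10 + 26 r$ ($f{\left(r \right)} = \left(\left(5 + r\right) + 12 r\right) 2 = \left(5 + 13 r\right) 2 = 10 + 26 r$)
$\left(-114 + f{\left(-12 \right)}\right) + 194 = \left(-114 + \left(10 + 26 \left(-12\right)\right)\right) + 194 = \left(-114 + \left(10 - 312\right)\right) + 194 = \left(-114 - 302\right) + 194 = -416 + 194 = -222$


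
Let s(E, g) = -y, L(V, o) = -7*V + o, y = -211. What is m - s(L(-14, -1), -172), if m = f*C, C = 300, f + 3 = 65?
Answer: 18389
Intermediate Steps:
f = 62 (f = -3 + 65 = 62)
L(V, o) = o - 7*V
s(E, g) = 211 (s(E, g) = -1*(-211) = 211)
m = 18600 (m = 62*300 = 18600)
m - s(L(-14, -1), -172) = 18600 - 1*211 = 18600 - 211 = 18389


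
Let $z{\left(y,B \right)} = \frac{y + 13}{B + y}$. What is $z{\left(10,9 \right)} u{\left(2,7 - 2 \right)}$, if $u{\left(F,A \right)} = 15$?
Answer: $\frac{345}{19} \approx 18.158$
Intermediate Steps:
$z{\left(y,B \right)} = \frac{13 + y}{B + y}$
$z{\left(10,9 \right)} u{\left(2,7 - 2 \right)} = \frac{13 + 10}{9 + 10} \cdot 15 = \frac{1}{19} \cdot 23 \cdot 15 = \frac{23}{19} \cdot 15 = \frac{345}{19}$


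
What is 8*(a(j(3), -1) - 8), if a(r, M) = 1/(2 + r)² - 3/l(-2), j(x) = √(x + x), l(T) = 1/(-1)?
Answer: -20 - 8*√6 ≈ -39.596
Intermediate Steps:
l(T) = -1
j(x) = √2*√x (j(x) = √(2*x) = √2*√x)
a(r, M) = 3 + (2 + r)⁻² (a(r, M) = 1/(2 + r)² - 3/(-1) = 1/(2 + r)² - 3*(-1) = (2 + r)⁻² + 3 = 3 + (2 + r)⁻²)
8*(a(j(3), -1) - 8) = 8*((3 + (2 + √2*√3)⁻²) - 8) = 8*((3 + (2 + √6)⁻²) - 8) = 8*(-5 + (2 + √6)⁻²) = -40 + 8/(2 + √6)²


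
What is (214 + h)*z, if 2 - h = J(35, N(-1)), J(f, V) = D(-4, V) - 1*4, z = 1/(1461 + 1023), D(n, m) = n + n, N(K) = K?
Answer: 19/207 ≈ 0.091787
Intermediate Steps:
D(n, m) = 2*n
z = 1/2484 ≈ 0.00040258
J(f, V) = -12 (J(f, V) = 2*(-4) - 1*4 = -8 - 4 = -12)
h = 14 (h = 2 - 1*(-12) = 2 + 12 = 14)
(214 + h)*z = (214 + 14)*(1/2484) = 228*(1/2484) = 19/207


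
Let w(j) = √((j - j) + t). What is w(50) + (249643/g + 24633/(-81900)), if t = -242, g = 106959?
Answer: 282714931/139046700 + 11*I*√2 ≈ 2.0332 + 15.556*I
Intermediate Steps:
w(j) = 11*I*√2 (w(j) = √((j - j) - 242) = √(0 - 242) = √(-242) = 11*I*√2)
w(50) + (249643/g + 24633/(-81900)) = 11*I*√2 + (249643/106959 + 24633/(-81900)) = 11*I*√2 + (249643*(1/106959) + 24633*(-1/81900)) = 11*I*√2 + (249643/106959 - 391/1300) = 11*I*√2 + 282714931/139046700 = 282714931/139046700 + 11*I*√2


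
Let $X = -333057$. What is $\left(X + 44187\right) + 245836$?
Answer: $-43034$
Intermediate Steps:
$\left(X + 44187\right) + 245836 = \left(-333057 + 44187\right) + 245836 = -288870 + 245836 = -43034$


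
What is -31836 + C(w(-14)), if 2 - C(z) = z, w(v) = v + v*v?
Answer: -32016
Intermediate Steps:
w(v) = v + v**2
C(z) = 2 - z
-31836 + C(w(-14)) = -31836 + (2 - (-14)*(1 - 14)) = -31836 + (2 - (-14)*(-13)) = -31836 + (2 - 1*182) = -31836 + (2 - 182) = -31836 - 180 = -32016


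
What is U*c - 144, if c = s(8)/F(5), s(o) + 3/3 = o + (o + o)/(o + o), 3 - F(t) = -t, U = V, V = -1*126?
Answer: -270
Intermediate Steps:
V = -126
U = -126
F(t) = 3 + t (F(t) = 3 - (-1)*t = 3 + t)
s(o) = o (s(o) = -1 + (o + (o + o)/(o + o)) = -1 + (o + (2*o)/((2*o))) = -1 + (o + (2*o)*(1/(2*o))) = -1 + (o + 1) = -1 + (1 + o) = o)
c = 1 (c = 8/(3 + 5) = 8/8 = 8*(1/8) = 1)
U*c - 144 = -126*1 - 144 = -126 - 144 = -270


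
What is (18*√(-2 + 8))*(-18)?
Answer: -324*√6 ≈ -793.63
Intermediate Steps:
(18*√(-2 + 8))*(-18) = (18*√6)*(-18) = -324*√6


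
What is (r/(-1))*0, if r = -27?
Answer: 0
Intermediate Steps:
(r/(-1))*0 = (-27/(-1))*0 = -1*(-27)*0 = 27*0 = 0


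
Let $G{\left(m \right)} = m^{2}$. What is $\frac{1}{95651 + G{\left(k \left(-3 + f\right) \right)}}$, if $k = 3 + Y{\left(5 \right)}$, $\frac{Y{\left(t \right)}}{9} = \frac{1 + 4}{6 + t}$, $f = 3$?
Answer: $\frac{1}{95651} \approx 1.0455 \cdot 10^{-5}$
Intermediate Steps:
$Y{\left(t \right)} = \frac{45}{6 + t}$ ($Y{\left(t \right)} = 9 \frac{1 + 4}{6 + t} = 9 \frac{5}{6 + t} = \frac{45}{6 + t}$)
$k = \frac{78}{11}$ ($k = 3 + \frac{45}{6 + 5} = 3 + \frac{45}{11} = \frac{78}{11} \approx 7.0909$)
$\frac{1}{95651 + G{\left(k \left(-3 + f\right) \right)}} = \frac{1}{95651 + \left(\frac{78 \left(-3 + 3\right)}{11}\right)^{2}} = \frac{1}{95651 + \left(\frac{78}{11} \cdot 0\right)^{2}} = \frac{1}{95651 + 0^{2}} = \frac{1}{95651 + 0} = \frac{1}{95651}$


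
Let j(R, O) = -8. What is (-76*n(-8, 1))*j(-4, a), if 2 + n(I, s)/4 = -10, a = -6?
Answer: -29184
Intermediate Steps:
n(I, s) = -48 (n(I, s) = -8 + 4*(-10) = -8 - 40 = -48)
(-76*n(-8, 1))*j(-4, a) = -76*(-48)*(-8) = 3648*(-8) = -29184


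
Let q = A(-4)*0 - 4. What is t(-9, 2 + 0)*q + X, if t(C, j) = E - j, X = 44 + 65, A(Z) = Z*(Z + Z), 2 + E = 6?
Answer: 101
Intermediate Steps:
E = 4 (E = -2 + 6 = 4)
A(Z) = 2*Z**2 (A(Z) = Z*(2*Z) = 2*Z**2)
X = 109
q = -4 (q = (2*(-4)**2)*0 - 4 = (2*16)*0 - 4 = 32*0 - 4 = 0 - 4 = -4)
t(C, j) = 4 - j
t(-9, 2 + 0)*q + X = (4 - (2 + 0))*(-4) + 109 = (4 - 1*2)*(-4) + 109 = (4 - 2)*(-4) + 109 = 2*(-4) + 109 = -8 + 109 = 101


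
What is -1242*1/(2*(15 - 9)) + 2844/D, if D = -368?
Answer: -10233/92 ≈ -111.23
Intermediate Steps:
-1242*1/(2*(15 - 9)) + 2844/D = -1242*1/(2*(15 - 9)) + 2844/(-368) = -1242/(2*6) + 2844*(-1/368) = -1242/12 - 711/92 = -1242*1/12 - 711/92 = -207/2 - 711/92 = -10233/92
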